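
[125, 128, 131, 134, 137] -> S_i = 125 + 3*i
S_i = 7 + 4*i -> [7, 11, 15, 19, 23]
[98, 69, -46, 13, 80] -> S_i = Random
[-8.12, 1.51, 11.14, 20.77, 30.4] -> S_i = -8.12 + 9.63*i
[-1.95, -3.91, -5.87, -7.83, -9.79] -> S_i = -1.95 + -1.96*i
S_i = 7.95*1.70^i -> [7.95, 13.52, 22.98, 39.06, 66.4]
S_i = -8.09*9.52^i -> [-8.09, -77.02, -733.2, -6980.06, -66450.2]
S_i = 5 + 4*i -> [5, 9, 13, 17, 21]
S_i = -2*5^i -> [-2, -10, -50, -250, -1250]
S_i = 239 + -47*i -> [239, 192, 145, 98, 51]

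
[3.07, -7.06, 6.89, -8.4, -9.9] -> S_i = Random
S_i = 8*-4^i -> [8, -32, 128, -512, 2048]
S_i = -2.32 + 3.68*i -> [-2.32, 1.36, 5.04, 8.72, 12.4]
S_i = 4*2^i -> [4, 8, 16, 32, 64]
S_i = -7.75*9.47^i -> [-7.75, -73.39, -695.03, -6581.91, -62330.64]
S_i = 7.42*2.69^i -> [7.42, 19.96, 53.69, 144.43, 388.52]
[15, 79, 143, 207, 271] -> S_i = 15 + 64*i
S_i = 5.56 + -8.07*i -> [5.56, -2.51, -10.58, -18.65, -26.72]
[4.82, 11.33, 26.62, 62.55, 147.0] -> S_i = 4.82*2.35^i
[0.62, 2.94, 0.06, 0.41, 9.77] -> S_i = Random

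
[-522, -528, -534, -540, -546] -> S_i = -522 + -6*i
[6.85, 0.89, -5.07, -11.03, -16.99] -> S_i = 6.85 + -5.96*i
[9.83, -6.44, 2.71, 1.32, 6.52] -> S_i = Random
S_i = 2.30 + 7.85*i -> [2.3, 10.15, 18.0, 25.85, 33.7]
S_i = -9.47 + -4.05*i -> [-9.47, -13.52, -17.57, -21.62, -25.67]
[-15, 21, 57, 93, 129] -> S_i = -15 + 36*i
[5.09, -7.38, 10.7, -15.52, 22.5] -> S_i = 5.09*(-1.45)^i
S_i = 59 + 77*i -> [59, 136, 213, 290, 367]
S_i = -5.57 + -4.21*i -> [-5.57, -9.78, -13.99, -18.2, -22.41]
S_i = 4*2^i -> [4, 8, 16, 32, 64]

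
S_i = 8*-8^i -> [8, -64, 512, -4096, 32768]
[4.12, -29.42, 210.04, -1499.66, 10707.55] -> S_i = 4.12*(-7.14)^i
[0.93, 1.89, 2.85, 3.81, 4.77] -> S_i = 0.93 + 0.96*i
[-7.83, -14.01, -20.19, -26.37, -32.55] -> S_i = -7.83 + -6.18*i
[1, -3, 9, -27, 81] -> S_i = 1*-3^i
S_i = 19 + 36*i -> [19, 55, 91, 127, 163]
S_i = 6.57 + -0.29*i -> [6.57, 6.28, 5.99, 5.7, 5.41]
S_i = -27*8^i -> [-27, -216, -1728, -13824, -110592]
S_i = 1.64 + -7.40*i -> [1.64, -5.76, -13.16, -20.56, -27.96]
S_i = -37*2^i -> [-37, -74, -148, -296, -592]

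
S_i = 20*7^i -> [20, 140, 980, 6860, 48020]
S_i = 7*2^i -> [7, 14, 28, 56, 112]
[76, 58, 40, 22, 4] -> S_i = 76 + -18*i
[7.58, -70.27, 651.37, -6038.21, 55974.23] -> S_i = 7.58*(-9.27)^i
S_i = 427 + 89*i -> [427, 516, 605, 694, 783]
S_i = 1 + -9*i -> [1, -8, -17, -26, -35]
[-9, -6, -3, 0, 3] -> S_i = -9 + 3*i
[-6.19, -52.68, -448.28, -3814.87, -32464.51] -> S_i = -6.19*8.51^i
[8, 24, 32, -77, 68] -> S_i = Random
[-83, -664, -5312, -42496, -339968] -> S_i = -83*8^i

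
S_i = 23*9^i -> [23, 207, 1863, 16767, 150903]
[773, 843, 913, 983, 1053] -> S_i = 773 + 70*i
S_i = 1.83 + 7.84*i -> [1.83, 9.67, 17.51, 25.35, 33.19]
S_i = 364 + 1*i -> [364, 365, 366, 367, 368]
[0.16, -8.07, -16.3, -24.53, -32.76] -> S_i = 0.16 + -8.23*i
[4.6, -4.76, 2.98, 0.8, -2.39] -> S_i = Random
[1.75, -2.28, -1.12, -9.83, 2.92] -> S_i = Random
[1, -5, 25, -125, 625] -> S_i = 1*-5^i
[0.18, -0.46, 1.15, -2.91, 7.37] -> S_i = 0.18*(-2.53)^i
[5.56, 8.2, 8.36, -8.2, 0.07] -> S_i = Random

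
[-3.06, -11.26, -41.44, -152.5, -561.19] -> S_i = -3.06*3.68^i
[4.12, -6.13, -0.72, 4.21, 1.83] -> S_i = Random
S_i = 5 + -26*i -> [5, -21, -47, -73, -99]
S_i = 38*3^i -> [38, 114, 342, 1026, 3078]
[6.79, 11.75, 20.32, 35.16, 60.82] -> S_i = 6.79*1.73^i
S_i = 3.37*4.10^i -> [3.37, 13.82, 56.65, 232.26, 952.28]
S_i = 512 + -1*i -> [512, 511, 510, 509, 508]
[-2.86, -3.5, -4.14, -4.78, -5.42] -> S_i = -2.86 + -0.64*i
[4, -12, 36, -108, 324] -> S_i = 4*-3^i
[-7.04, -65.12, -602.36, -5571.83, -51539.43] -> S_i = -7.04*9.25^i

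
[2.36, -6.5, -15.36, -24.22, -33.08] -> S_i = 2.36 + -8.86*i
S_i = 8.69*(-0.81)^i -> [8.69, -7.04, 5.7, -4.62, 3.74]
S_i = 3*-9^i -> [3, -27, 243, -2187, 19683]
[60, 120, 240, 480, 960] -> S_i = 60*2^i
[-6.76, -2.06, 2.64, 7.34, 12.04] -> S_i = -6.76 + 4.70*i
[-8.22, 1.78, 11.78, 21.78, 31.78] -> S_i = -8.22 + 10.00*i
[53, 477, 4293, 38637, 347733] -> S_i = 53*9^i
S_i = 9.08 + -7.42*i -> [9.08, 1.66, -5.76, -13.18, -20.6]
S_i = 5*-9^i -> [5, -45, 405, -3645, 32805]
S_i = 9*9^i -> [9, 81, 729, 6561, 59049]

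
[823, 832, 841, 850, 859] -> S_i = 823 + 9*i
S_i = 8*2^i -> [8, 16, 32, 64, 128]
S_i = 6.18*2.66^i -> [6.18, 16.44, 43.73, 116.31, 309.4]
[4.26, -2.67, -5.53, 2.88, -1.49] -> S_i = Random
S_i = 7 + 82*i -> [7, 89, 171, 253, 335]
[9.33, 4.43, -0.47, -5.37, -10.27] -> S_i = 9.33 + -4.90*i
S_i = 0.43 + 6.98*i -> [0.43, 7.41, 14.39, 21.37, 28.35]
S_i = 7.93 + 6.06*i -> [7.93, 13.99, 20.05, 26.11, 32.17]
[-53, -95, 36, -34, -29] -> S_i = Random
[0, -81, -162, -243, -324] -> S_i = 0 + -81*i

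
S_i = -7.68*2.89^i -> [-7.68, -22.2, -64.14, -185.38, -535.74]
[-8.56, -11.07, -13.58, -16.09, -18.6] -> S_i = -8.56 + -2.51*i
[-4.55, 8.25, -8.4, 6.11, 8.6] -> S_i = Random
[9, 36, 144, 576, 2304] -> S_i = 9*4^i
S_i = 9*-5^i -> [9, -45, 225, -1125, 5625]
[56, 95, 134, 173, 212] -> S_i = 56 + 39*i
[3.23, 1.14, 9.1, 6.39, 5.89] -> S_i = Random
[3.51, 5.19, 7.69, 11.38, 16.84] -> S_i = 3.51*1.48^i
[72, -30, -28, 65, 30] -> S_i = Random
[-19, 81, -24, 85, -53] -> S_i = Random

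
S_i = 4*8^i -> [4, 32, 256, 2048, 16384]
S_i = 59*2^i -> [59, 118, 236, 472, 944]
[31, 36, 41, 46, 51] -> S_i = 31 + 5*i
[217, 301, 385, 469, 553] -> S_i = 217 + 84*i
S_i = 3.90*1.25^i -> [3.9, 4.88, 6.09, 7.62, 9.52]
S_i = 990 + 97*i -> [990, 1087, 1184, 1281, 1378]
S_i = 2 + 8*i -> [2, 10, 18, 26, 34]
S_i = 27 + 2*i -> [27, 29, 31, 33, 35]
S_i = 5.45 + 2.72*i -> [5.45, 8.17, 10.89, 13.61, 16.33]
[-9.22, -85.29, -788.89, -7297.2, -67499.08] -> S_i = -9.22*9.25^i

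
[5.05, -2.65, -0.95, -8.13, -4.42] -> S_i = Random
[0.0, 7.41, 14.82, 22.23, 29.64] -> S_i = -0.00 + 7.41*i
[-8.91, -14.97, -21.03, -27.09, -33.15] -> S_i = -8.91 + -6.06*i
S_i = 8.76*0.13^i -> [8.76, 1.14, 0.15, 0.02, 0.0]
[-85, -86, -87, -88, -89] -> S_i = -85 + -1*i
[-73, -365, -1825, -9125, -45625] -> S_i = -73*5^i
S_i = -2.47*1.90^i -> [-2.47, -4.69, -8.92, -16.94, -32.19]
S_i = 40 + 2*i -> [40, 42, 44, 46, 48]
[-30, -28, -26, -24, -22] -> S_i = -30 + 2*i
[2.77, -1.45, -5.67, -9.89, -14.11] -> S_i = 2.77 + -4.22*i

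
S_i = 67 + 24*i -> [67, 91, 115, 139, 163]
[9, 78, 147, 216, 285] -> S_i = 9 + 69*i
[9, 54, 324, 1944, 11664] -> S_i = 9*6^i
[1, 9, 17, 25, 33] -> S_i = 1 + 8*i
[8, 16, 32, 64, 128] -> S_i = 8*2^i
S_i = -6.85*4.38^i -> [-6.85, -30.0, -131.41, -575.59, -2521.08]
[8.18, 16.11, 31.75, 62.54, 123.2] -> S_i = 8.18*1.97^i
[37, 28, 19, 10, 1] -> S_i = 37 + -9*i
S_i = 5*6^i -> [5, 30, 180, 1080, 6480]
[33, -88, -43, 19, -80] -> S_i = Random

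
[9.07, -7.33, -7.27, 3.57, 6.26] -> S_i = Random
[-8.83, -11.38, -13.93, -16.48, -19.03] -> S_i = -8.83 + -2.55*i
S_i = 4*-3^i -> [4, -12, 36, -108, 324]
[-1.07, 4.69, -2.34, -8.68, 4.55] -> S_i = Random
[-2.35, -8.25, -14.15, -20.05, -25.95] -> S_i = -2.35 + -5.90*i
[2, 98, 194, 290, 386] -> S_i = 2 + 96*i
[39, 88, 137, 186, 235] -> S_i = 39 + 49*i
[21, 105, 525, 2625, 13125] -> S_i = 21*5^i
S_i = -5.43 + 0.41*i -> [-5.43, -5.02, -4.61, -4.2, -3.79]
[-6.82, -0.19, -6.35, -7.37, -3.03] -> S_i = Random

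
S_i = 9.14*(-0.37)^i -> [9.14, -3.38, 1.25, -0.46, 0.17]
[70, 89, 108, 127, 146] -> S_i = 70 + 19*i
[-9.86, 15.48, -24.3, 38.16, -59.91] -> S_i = -9.86*(-1.57)^i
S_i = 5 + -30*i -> [5, -25, -55, -85, -115]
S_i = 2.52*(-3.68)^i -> [2.52, -9.27, 34.13, -125.59, 462.16]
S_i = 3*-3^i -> [3, -9, 27, -81, 243]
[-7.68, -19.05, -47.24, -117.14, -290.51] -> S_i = -7.68*2.48^i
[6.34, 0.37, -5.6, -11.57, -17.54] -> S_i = 6.34 + -5.97*i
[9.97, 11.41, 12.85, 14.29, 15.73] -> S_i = 9.97 + 1.44*i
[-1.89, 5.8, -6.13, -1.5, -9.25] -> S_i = Random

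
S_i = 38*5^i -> [38, 190, 950, 4750, 23750]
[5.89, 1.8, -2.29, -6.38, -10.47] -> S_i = 5.89 + -4.09*i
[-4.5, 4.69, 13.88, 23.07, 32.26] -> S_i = -4.50 + 9.19*i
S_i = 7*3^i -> [7, 21, 63, 189, 567]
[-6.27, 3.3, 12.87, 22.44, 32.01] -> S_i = -6.27 + 9.57*i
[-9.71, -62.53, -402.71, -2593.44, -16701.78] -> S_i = -9.71*6.44^i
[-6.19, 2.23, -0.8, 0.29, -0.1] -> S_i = -6.19*(-0.36)^i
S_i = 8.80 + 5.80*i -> [8.8, 14.6, 20.4, 26.2, 32.0]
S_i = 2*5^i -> [2, 10, 50, 250, 1250]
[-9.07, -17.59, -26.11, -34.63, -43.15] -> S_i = -9.07 + -8.52*i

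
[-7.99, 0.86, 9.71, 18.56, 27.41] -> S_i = -7.99 + 8.85*i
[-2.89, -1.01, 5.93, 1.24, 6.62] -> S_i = Random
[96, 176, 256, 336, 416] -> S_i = 96 + 80*i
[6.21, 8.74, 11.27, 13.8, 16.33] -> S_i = 6.21 + 2.53*i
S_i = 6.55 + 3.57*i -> [6.55, 10.12, 13.69, 17.26, 20.83]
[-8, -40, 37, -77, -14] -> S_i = Random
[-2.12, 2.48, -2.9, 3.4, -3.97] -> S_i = -2.12*(-1.17)^i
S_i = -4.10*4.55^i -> [-4.1, -18.65, -84.88, -386.21, -1757.23]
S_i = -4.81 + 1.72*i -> [-4.81, -3.09, -1.37, 0.35, 2.07]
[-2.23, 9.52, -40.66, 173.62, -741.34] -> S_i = -2.23*(-4.27)^i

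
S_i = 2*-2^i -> [2, -4, 8, -16, 32]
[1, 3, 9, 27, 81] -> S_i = 1*3^i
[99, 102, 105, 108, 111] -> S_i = 99 + 3*i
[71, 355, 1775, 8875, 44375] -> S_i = 71*5^i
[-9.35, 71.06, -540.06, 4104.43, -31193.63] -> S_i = -9.35*(-7.60)^i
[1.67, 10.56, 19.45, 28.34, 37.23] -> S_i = 1.67 + 8.89*i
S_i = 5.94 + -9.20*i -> [5.94, -3.26, -12.46, -21.66, -30.86]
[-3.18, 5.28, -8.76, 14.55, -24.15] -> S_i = -3.18*(-1.66)^i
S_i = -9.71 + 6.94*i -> [-9.71, -2.77, 4.17, 11.11, 18.05]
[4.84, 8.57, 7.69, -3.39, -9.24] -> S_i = Random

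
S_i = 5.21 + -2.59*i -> [5.21, 2.62, 0.03, -2.56, -5.15]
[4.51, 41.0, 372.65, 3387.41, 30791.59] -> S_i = 4.51*9.09^i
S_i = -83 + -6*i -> [-83, -89, -95, -101, -107]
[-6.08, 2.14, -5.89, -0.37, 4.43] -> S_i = Random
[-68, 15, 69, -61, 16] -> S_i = Random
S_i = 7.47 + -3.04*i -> [7.47, 4.43, 1.39, -1.65, -4.69]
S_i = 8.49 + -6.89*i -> [8.49, 1.6, -5.29, -12.18, -19.07]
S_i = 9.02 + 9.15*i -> [9.02, 18.17, 27.32, 36.47, 45.62]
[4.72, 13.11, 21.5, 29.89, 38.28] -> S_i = 4.72 + 8.39*i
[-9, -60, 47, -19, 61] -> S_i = Random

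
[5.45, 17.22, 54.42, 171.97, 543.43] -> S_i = 5.45*3.16^i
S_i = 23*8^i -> [23, 184, 1472, 11776, 94208]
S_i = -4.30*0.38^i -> [-4.3, -1.63, -0.62, -0.24, -0.09]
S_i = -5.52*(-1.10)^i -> [-5.52, 6.07, -6.68, 7.35, -8.08]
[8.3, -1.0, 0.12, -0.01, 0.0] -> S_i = 8.30*(-0.12)^i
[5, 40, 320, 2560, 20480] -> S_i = 5*8^i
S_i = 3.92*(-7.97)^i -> [3.92, -31.24, 249.0, -1984.55, 15816.83]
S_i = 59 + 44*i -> [59, 103, 147, 191, 235]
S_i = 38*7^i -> [38, 266, 1862, 13034, 91238]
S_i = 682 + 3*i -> [682, 685, 688, 691, 694]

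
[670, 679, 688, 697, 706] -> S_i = 670 + 9*i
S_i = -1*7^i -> [-1, -7, -49, -343, -2401]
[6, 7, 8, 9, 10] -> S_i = 6 + 1*i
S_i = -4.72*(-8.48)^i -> [-4.72, 40.03, -339.42, 2878.26, -24407.62]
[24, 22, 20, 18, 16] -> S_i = 24 + -2*i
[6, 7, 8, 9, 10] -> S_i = 6 + 1*i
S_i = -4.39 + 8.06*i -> [-4.39, 3.67, 11.73, 19.79, 27.85]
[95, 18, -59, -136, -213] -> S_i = 95 + -77*i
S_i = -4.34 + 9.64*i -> [-4.34, 5.3, 14.94, 24.58, 34.22]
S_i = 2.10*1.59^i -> [2.1, 3.34, 5.31, 8.44, 13.42]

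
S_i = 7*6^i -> [7, 42, 252, 1512, 9072]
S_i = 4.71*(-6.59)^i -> [4.71, -31.04, 204.55, -1347.96, 8883.06]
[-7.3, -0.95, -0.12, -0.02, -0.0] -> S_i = -7.30*0.13^i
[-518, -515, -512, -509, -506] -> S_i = -518 + 3*i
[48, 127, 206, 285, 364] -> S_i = 48 + 79*i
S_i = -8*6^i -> [-8, -48, -288, -1728, -10368]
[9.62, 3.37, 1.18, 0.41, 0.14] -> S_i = 9.62*0.35^i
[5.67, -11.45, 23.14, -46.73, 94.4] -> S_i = 5.67*(-2.02)^i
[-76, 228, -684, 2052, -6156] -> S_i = -76*-3^i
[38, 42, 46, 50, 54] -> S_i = 38 + 4*i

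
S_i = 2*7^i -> [2, 14, 98, 686, 4802]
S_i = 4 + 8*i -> [4, 12, 20, 28, 36]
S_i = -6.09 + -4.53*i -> [-6.09, -10.62, -15.15, -19.68, -24.21]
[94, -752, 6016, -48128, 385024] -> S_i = 94*-8^i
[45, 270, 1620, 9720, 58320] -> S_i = 45*6^i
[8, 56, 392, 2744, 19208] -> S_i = 8*7^i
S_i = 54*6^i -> [54, 324, 1944, 11664, 69984]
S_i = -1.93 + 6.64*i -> [-1.93, 4.71, 11.35, 17.99, 24.63]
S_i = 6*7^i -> [6, 42, 294, 2058, 14406]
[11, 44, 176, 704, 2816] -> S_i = 11*4^i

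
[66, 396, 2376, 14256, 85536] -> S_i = 66*6^i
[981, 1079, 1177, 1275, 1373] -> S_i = 981 + 98*i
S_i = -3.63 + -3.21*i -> [-3.63, -6.84, -10.05, -13.26, -16.47]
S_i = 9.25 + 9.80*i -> [9.25, 19.05, 28.85, 38.65, 48.45]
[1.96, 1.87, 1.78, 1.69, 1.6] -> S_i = 1.96 + -0.09*i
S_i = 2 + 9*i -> [2, 11, 20, 29, 38]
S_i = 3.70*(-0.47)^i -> [3.7, -1.74, 0.82, -0.38, 0.18]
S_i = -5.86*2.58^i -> [-5.86, -15.12, -39.01, -100.64, -259.64]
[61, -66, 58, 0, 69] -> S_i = Random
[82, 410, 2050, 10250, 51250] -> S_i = 82*5^i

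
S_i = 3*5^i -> [3, 15, 75, 375, 1875]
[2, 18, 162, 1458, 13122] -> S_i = 2*9^i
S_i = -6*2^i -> [-6, -12, -24, -48, -96]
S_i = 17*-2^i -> [17, -34, 68, -136, 272]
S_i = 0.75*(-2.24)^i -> [0.75, -1.68, 3.76, -8.43, 18.88]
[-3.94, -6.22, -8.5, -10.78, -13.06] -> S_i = -3.94 + -2.28*i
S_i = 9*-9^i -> [9, -81, 729, -6561, 59049]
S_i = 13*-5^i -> [13, -65, 325, -1625, 8125]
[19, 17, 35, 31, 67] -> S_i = Random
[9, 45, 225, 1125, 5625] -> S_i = 9*5^i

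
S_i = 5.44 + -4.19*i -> [5.44, 1.25, -2.94, -7.13, -11.32]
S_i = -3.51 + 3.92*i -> [-3.51, 0.41, 4.33, 8.25, 12.17]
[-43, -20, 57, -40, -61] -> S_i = Random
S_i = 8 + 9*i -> [8, 17, 26, 35, 44]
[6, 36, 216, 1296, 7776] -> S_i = 6*6^i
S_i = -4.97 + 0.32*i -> [-4.97, -4.65, -4.33, -4.01, -3.69]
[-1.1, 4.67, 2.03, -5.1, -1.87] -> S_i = Random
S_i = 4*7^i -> [4, 28, 196, 1372, 9604]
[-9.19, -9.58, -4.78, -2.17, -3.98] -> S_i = Random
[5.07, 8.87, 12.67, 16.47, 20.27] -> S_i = 5.07 + 3.80*i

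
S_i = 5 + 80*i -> [5, 85, 165, 245, 325]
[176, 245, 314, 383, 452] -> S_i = 176 + 69*i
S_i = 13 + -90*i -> [13, -77, -167, -257, -347]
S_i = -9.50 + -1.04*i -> [-9.5, -10.54, -11.58, -12.62, -13.66]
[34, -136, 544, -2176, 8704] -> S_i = 34*-4^i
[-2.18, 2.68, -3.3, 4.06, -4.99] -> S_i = -2.18*(-1.23)^i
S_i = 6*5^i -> [6, 30, 150, 750, 3750]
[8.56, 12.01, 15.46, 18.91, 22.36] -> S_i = 8.56 + 3.45*i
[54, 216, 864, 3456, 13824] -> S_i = 54*4^i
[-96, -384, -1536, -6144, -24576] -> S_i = -96*4^i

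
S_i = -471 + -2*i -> [-471, -473, -475, -477, -479]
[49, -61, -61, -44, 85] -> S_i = Random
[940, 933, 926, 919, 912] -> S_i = 940 + -7*i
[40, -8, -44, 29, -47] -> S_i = Random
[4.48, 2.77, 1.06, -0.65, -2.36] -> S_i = 4.48 + -1.71*i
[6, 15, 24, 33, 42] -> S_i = 6 + 9*i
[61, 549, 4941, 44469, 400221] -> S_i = 61*9^i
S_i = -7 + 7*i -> [-7, 0, 7, 14, 21]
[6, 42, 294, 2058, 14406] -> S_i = 6*7^i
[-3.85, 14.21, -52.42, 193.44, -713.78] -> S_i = -3.85*(-3.69)^i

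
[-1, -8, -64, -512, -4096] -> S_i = -1*8^i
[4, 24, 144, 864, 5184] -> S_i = 4*6^i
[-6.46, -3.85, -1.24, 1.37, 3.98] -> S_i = -6.46 + 2.61*i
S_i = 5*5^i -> [5, 25, 125, 625, 3125]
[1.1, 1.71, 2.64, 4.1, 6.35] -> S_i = 1.10*1.55^i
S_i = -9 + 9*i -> [-9, 0, 9, 18, 27]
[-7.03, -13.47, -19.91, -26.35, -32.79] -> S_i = -7.03 + -6.44*i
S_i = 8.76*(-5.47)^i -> [8.76, -47.92, 262.11, -1433.73, 7842.48]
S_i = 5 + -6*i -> [5, -1, -7, -13, -19]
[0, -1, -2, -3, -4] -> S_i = 0 + -1*i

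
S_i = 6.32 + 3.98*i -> [6.32, 10.3, 14.28, 18.26, 22.24]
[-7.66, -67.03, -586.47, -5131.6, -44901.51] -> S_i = -7.66*8.75^i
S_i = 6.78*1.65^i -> [6.78, 11.19, 18.46, 30.46, 50.25]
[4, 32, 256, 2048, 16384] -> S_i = 4*8^i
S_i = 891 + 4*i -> [891, 895, 899, 903, 907]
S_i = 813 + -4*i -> [813, 809, 805, 801, 797]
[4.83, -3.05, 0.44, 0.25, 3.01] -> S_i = Random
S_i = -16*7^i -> [-16, -112, -784, -5488, -38416]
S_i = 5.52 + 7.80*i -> [5.52, 13.32, 21.12, 28.92, 36.72]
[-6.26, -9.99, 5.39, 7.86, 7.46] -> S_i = Random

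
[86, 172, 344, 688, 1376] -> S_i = 86*2^i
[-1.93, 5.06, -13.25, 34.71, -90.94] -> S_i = -1.93*(-2.62)^i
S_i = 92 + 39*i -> [92, 131, 170, 209, 248]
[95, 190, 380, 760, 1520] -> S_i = 95*2^i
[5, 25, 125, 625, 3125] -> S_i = 5*5^i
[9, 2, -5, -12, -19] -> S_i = 9 + -7*i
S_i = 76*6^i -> [76, 456, 2736, 16416, 98496]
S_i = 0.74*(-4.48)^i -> [0.74, -3.32, 14.85, -66.54, 298.09]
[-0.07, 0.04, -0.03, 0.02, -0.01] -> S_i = -0.07*(-0.64)^i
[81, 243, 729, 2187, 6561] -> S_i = 81*3^i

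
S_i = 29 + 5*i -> [29, 34, 39, 44, 49]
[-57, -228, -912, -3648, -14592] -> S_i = -57*4^i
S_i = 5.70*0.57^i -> [5.7, 3.25, 1.85, 1.06, 0.6]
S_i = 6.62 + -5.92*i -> [6.62, 0.7, -5.22, -11.14, -17.06]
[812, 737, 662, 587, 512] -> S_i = 812 + -75*i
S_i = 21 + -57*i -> [21, -36, -93, -150, -207]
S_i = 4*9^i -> [4, 36, 324, 2916, 26244]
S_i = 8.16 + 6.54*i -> [8.16, 14.7, 21.24, 27.78, 34.32]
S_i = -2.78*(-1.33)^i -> [-2.78, 3.7, -4.92, 6.54, -8.7]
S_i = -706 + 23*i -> [-706, -683, -660, -637, -614]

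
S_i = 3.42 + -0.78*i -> [3.42, 2.64, 1.86, 1.08, 0.3]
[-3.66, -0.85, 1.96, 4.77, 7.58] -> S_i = -3.66 + 2.81*i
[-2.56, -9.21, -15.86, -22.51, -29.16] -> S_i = -2.56 + -6.65*i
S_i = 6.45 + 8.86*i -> [6.45, 15.31, 24.17, 33.03, 41.89]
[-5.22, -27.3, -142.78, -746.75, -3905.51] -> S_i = -5.22*5.23^i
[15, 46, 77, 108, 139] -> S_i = 15 + 31*i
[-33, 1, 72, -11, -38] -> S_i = Random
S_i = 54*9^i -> [54, 486, 4374, 39366, 354294]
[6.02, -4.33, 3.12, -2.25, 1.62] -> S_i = 6.02*(-0.72)^i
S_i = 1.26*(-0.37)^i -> [1.26, -0.47, 0.17, -0.06, 0.02]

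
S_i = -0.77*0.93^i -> [-0.77, -0.72, -0.67, -0.62, -0.58]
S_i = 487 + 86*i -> [487, 573, 659, 745, 831]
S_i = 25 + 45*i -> [25, 70, 115, 160, 205]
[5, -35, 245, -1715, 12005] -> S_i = 5*-7^i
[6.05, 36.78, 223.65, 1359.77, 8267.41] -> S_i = 6.05*6.08^i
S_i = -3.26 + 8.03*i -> [-3.26, 4.77, 12.8, 20.83, 28.86]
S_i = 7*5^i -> [7, 35, 175, 875, 4375]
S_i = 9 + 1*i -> [9, 10, 11, 12, 13]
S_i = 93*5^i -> [93, 465, 2325, 11625, 58125]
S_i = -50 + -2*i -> [-50, -52, -54, -56, -58]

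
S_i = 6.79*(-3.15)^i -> [6.79, -21.39, 67.37, -212.23, 668.52]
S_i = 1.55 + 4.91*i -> [1.55, 6.46, 11.37, 16.28, 21.19]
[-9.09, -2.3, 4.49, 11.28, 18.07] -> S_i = -9.09 + 6.79*i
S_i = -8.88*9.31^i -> [-8.88, -82.67, -769.68, -7165.76, -66713.19]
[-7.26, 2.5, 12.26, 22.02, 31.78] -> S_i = -7.26 + 9.76*i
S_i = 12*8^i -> [12, 96, 768, 6144, 49152]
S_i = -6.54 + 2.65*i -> [-6.54, -3.89, -1.24, 1.41, 4.06]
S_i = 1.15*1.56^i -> [1.15, 1.79, 2.8, 4.37, 6.81]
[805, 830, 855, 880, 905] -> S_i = 805 + 25*i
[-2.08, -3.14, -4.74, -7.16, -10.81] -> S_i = -2.08*1.51^i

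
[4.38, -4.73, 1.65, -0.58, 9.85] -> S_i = Random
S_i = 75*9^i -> [75, 675, 6075, 54675, 492075]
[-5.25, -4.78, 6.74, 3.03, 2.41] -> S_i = Random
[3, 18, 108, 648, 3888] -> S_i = 3*6^i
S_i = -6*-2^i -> [-6, 12, -24, 48, -96]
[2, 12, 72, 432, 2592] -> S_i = 2*6^i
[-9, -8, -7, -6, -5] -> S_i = -9 + 1*i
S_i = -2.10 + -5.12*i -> [-2.1, -7.22, -12.34, -17.46, -22.58]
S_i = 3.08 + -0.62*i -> [3.08, 2.46, 1.84, 1.22, 0.6]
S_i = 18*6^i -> [18, 108, 648, 3888, 23328]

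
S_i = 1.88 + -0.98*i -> [1.88, 0.9, -0.08, -1.06, -2.04]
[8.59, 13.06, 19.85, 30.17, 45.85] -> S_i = 8.59*1.52^i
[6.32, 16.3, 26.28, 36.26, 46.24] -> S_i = 6.32 + 9.98*i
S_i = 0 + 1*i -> [0, 1, 2, 3, 4]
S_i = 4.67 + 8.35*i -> [4.67, 13.02, 21.37, 29.72, 38.07]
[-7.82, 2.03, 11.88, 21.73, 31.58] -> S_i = -7.82 + 9.85*i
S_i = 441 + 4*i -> [441, 445, 449, 453, 457]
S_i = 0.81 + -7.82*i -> [0.81, -7.01, -14.83, -22.65, -30.47]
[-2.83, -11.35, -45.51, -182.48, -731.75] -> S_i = -2.83*4.01^i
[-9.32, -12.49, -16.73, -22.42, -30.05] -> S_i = -9.32*1.34^i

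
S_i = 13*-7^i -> [13, -91, 637, -4459, 31213]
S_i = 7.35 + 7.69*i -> [7.35, 15.04, 22.73, 30.42, 38.11]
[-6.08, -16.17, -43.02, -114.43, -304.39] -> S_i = -6.08*2.66^i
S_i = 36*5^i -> [36, 180, 900, 4500, 22500]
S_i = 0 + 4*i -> [0, 4, 8, 12, 16]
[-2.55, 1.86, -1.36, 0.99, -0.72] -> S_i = -2.55*(-0.73)^i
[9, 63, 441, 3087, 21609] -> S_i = 9*7^i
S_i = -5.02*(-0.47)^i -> [-5.02, 2.36, -1.11, 0.52, -0.24]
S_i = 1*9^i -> [1, 9, 81, 729, 6561]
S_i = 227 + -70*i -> [227, 157, 87, 17, -53]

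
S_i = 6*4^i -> [6, 24, 96, 384, 1536]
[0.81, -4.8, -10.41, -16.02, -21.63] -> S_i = 0.81 + -5.61*i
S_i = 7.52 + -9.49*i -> [7.52, -1.97, -11.46, -20.95, -30.44]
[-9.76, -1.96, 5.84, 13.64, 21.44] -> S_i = -9.76 + 7.80*i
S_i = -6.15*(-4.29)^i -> [-6.15, 26.38, -113.19, 485.56, -2083.07]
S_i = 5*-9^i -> [5, -45, 405, -3645, 32805]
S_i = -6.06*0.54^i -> [-6.06, -3.27, -1.77, -0.95, -0.52]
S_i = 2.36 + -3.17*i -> [2.36, -0.81, -3.98, -7.15, -10.32]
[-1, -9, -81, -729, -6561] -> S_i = -1*9^i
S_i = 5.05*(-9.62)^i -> [5.05, -48.58, 467.35, -4495.9, 43250.55]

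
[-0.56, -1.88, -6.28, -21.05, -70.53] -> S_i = -0.56*3.35^i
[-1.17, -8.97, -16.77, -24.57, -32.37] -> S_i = -1.17 + -7.80*i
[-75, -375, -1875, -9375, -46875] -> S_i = -75*5^i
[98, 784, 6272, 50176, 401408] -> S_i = 98*8^i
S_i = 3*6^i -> [3, 18, 108, 648, 3888]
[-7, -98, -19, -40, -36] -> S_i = Random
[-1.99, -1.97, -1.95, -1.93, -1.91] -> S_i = -1.99*0.99^i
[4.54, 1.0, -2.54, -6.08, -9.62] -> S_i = 4.54 + -3.54*i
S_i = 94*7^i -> [94, 658, 4606, 32242, 225694]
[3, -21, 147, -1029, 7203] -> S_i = 3*-7^i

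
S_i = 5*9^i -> [5, 45, 405, 3645, 32805]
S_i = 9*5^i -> [9, 45, 225, 1125, 5625]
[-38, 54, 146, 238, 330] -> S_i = -38 + 92*i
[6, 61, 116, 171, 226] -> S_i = 6 + 55*i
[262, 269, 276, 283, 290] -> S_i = 262 + 7*i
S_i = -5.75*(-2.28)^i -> [-5.75, 13.11, -29.89, 68.15, -155.38]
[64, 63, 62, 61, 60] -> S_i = 64 + -1*i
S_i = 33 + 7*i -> [33, 40, 47, 54, 61]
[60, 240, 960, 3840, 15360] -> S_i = 60*4^i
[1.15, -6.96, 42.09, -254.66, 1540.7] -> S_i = 1.15*(-6.05)^i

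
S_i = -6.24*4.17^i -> [-6.24, -26.02, -108.51, -452.47, -1886.81]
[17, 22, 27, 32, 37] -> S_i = 17 + 5*i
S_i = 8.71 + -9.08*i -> [8.71, -0.37, -9.45, -18.53, -27.61]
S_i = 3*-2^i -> [3, -6, 12, -24, 48]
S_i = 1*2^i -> [1, 2, 4, 8, 16]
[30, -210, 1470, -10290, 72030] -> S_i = 30*-7^i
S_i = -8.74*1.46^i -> [-8.74, -12.76, -18.63, -27.2, -39.71]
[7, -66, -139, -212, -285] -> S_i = 7 + -73*i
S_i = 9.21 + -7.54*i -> [9.21, 1.67, -5.87, -13.41, -20.95]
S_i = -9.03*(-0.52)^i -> [-9.03, 4.7, -2.44, 1.27, -0.66]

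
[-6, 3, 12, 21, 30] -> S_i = -6 + 9*i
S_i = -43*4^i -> [-43, -172, -688, -2752, -11008]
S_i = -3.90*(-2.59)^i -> [-3.9, 10.1, -26.16, 67.76, -175.49]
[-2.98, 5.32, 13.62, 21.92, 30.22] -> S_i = -2.98 + 8.30*i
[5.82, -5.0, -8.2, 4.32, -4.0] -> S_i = Random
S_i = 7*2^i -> [7, 14, 28, 56, 112]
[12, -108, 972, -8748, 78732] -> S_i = 12*-9^i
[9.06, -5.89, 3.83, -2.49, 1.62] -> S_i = 9.06*(-0.65)^i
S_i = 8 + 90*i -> [8, 98, 188, 278, 368]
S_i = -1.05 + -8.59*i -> [-1.05, -9.64, -18.23, -26.82, -35.41]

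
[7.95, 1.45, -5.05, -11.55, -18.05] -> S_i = 7.95 + -6.50*i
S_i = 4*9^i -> [4, 36, 324, 2916, 26244]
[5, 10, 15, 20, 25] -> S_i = 5 + 5*i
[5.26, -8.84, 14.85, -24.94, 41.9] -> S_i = 5.26*(-1.68)^i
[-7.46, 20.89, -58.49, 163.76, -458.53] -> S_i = -7.46*(-2.80)^i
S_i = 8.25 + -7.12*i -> [8.25, 1.13, -5.99, -13.11, -20.23]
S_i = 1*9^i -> [1, 9, 81, 729, 6561]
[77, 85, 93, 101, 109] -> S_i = 77 + 8*i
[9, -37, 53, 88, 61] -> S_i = Random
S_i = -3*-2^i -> [-3, 6, -12, 24, -48]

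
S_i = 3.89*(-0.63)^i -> [3.89, -2.45, 1.54, -0.97, 0.61]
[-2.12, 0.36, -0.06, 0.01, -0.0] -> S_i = -2.12*(-0.17)^i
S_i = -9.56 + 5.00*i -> [-9.56, -4.56, 0.44, 5.44, 10.44]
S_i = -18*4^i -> [-18, -72, -288, -1152, -4608]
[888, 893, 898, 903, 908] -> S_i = 888 + 5*i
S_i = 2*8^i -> [2, 16, 128, 1024, 8192]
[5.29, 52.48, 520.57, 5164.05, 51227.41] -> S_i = 5.29*9.92^i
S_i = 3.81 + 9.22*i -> [3.81, 13.03, 22.25, 31.47, 40.69]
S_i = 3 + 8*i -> [3, 11, 19, 27, 35]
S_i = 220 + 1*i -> [220, 221, 222, 223, 224]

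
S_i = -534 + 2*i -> [-534, -532, -530, -528, -526]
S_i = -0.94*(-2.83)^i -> [-0.94, 2.66, -7.53, 21.31, -60.29]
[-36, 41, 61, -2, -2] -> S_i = Random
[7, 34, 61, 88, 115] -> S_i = 7 + 27*i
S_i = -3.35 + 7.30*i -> [-3.35, 3.95, 11.25, 18.55, 25.85]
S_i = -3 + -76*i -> [-3, -79, -155, -231, -307]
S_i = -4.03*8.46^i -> [-4.03, -34.09, -288.43, -2440.15, -20643.65]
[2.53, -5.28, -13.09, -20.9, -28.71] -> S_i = 2.53 + -7.81*i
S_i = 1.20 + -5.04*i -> [1.2, -3.84, -8.88, -13.92, -18.96]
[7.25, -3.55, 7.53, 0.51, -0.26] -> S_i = Random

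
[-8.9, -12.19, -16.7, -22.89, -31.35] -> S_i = -8.90*1.37^i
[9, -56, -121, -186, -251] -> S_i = 9 + -65*i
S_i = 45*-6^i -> [45, -270, 1620, -9720, 58320]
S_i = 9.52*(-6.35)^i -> [9.52, -60.45, 383.87, -2437.58, 15478.61]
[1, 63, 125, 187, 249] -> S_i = 1 + 62*i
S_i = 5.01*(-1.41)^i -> [5.01, -7.06, 9.96, -14.04, 19.8]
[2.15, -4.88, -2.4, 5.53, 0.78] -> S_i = Random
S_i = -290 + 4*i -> [-290, -286, -282, -278, -274]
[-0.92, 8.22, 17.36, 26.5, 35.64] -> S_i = -0.92 + 9.14*i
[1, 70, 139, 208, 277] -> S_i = 1 + 69*i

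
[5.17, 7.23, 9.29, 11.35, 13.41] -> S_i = 5.17 + 2.06*i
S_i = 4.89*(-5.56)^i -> [4.89, -27.19, 151.17, -840.49, 4673.13]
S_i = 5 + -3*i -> [5, 2, -1, -4, -7]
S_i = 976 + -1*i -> [976, 975, 974, 973, 972]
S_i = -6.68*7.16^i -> [-6.68, -47.83, -342.45, -2451.97, -17556.12]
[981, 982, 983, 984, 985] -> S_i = 981 + 1*i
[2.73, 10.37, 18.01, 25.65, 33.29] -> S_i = 2.73 + 7.64*i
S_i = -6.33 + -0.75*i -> [-6.33, -7.08, -7.83, -8.58, -9.33]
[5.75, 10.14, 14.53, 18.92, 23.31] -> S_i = 5.75 + 4.39*i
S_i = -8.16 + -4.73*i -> [-8.16, -12.89, -17.62, -22.35, -27.08]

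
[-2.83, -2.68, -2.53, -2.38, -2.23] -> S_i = -2.83 + 0.15*i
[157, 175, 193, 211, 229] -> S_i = 157 + 18*i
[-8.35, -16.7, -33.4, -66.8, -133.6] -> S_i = -8.35*2.00^i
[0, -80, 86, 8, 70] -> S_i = Random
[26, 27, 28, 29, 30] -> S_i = 26 + 1*i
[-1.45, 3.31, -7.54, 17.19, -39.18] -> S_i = -1.45*(-2.28)^i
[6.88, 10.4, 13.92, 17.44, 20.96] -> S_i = 6.88 + 3.52*i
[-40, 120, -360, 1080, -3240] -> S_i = -40*-3^i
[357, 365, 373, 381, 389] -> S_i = 357 + 8*i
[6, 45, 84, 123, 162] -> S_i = 6 + 39*i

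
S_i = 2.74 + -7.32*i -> [2.74, -4.58, -11.9, -19.22, -26.54]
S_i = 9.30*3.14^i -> [9.3, 29.2, 91.69, 287.92, 904.07]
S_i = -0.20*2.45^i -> [-0.2, -0.49, -1.2, -2.94, -7.21]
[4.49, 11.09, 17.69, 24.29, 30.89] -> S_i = 4.49 + 6.60*i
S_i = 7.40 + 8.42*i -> [7.4, 15.82, 24.24, 32.66, 41.08]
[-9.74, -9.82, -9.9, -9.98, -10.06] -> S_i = -9.74 + -0.08*i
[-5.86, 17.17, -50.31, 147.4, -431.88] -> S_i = -5.86*(-2.93)^i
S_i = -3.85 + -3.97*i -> [-3.85, -7.82, -11.79, -15.76, -19.73]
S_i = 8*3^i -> [8, 24, 72, 216, 648]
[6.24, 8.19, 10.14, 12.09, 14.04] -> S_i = 6.24 + 1.95*i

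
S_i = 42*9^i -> [42, 378, 3402, 30618, 275562]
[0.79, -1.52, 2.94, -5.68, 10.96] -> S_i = 0.79*(-1.93)^i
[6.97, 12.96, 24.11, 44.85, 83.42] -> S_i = 6.97*1.86^i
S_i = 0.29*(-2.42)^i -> [0.29, -0.7, 1.7, -4.11, 9.95]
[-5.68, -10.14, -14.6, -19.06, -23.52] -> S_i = -5.68 + -4.46*i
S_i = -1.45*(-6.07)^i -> [-1.45, 8.8, -53.43, 324.29, -1968.44]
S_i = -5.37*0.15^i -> [-5.37, -0.81, -0.12, -0.02, -0.0]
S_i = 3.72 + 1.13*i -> [3.72, 4.85, 5.98, 7.11, 8.24]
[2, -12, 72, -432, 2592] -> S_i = 2*-6^i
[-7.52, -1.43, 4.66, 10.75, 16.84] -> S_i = -7.52 + 6.09*i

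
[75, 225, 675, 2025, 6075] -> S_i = 75*3^i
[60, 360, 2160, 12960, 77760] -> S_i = 60*6^i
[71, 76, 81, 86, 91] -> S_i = 71 + 5*i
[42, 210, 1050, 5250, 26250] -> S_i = 42*5^i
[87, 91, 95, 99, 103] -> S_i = 87 + 4*i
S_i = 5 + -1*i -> [5, 4, 3, 2, 1]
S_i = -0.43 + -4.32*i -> [-0.43, -4.75, -9.07, -13.39, -17.71]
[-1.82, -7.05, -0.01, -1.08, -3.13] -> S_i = Random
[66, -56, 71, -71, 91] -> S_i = Random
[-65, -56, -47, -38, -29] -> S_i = -65 + 9*i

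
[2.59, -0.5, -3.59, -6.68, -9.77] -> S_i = 2.59 + -3.09*i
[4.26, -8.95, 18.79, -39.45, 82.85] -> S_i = 4.26*(-2.10)^i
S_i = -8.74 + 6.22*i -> [-8.74, -2.52, 3.7, 9.92, 16.14]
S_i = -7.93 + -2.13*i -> [-7.93, -10.06, -12.19, -14.32, -16.45]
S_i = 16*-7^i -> [16, -112, 784, -5488, 38416]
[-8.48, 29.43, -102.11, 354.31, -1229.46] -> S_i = -8.48*(-3.47)^i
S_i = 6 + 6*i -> [6, 12, 18, 24, 30]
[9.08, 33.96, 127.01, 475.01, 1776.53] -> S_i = 9.08*3.74^i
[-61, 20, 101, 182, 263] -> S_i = -61 + 81*i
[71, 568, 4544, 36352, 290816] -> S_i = 71*8^i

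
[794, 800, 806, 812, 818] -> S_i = 794 + 6*i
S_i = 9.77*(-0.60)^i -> [9.77, -5.86, 3.52, -2.11, 1.27]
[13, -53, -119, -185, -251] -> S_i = 13 + -66*i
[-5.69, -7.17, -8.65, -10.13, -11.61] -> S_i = -5.69 + -1.48*i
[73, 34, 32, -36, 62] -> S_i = Random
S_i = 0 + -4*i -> [0, -4, -8, -12, -16]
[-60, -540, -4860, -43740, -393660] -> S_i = -60*9^i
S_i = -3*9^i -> [-3, -27, -243, -2187, -19683]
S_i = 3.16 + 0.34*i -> [3.16, 3.5, 3.84, 4.18, 4.52]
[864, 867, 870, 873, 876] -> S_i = 864 + 3*i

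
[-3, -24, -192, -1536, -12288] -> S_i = -3*8^i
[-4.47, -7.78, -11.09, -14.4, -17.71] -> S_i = -4.47 + -3.31*i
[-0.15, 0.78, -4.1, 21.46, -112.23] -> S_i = -0.15*(-5.23)^i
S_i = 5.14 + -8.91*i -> [5.14, -3.77, -12.68, -21.59, -30.5]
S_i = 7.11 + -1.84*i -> [7.11, 5.27, 3.43, 1.59, -0.25]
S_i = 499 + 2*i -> [499, 501, 503, 505, 507]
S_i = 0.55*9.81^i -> [0.55, 5.4, 52.93, 519.24, 5093.76]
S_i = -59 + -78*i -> [-59, -137, -215, -293, -371]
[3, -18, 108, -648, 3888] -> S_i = 3*-6^i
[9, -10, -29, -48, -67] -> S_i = 9 + -19*i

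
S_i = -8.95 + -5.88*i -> [-8.95, -14.83, -20.71, -26.59, -32.47]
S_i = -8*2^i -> [-8, -16, -32, -64, -128]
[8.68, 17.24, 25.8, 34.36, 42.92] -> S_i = 8.68 + 8.56*i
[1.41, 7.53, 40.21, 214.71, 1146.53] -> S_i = 1.41*5.34^i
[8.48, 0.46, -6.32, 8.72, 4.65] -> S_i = Random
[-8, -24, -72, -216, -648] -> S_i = -8*3^i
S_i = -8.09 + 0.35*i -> [-8.09, -7.74, -7.39, -7.04, -6.69]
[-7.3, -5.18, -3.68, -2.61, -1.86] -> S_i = -7.30*0.71^i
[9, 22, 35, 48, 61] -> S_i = 9 + 13*i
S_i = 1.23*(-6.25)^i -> [1.23, -7.69, 48.05, -300.29, 1876.83]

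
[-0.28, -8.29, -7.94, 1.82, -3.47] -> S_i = Random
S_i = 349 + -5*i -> [349, 344, 339, 334, 329]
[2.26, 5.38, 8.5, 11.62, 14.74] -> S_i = 2.26 + 3.12*i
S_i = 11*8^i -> [11, 88, 704, 5632, 45056]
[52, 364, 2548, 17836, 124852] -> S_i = 52*7^i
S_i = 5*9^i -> [5, 45, 405, 3645, 32805]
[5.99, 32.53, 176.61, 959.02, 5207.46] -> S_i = 5.99*5.43^i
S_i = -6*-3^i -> [-6, 18, -54, 162, -486]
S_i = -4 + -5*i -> [-4, -9, -14, -19, -24]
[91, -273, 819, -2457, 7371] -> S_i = 91*-3^i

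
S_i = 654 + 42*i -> [654, 696, 738, 780, 822]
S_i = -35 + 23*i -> [-35, -12, 11, 34, 57]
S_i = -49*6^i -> [-49, -294, -1764, -10584, -63504]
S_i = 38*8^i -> [38, 304, 2432, 19456, 155648]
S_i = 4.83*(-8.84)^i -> [4.83, -42.7, 377.44, -3336.6, 29495.53]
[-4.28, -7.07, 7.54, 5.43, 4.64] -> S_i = Random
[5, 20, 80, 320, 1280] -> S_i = 5*4^i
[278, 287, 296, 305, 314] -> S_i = 278 + 9*i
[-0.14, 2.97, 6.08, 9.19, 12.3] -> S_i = -0.14 + 3.11*i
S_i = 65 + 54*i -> [65, 119, 173, 227, 281]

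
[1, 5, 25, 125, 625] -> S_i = 1*5^i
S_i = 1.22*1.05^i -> [1.22, 1.28, 1.35, 1.41, 1.48]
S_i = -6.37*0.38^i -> [-6.37, -2.42, -0.92, -0.35, -0.13]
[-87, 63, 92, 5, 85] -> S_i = Random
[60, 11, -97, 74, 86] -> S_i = Random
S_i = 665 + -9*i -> [665, 656, 647, 638, 629]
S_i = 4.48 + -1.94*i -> [4.48, 2.54, 0.6, -1.34, -3.28]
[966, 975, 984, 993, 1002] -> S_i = 966 + 9*i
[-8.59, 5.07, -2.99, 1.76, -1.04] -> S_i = -8.59*(-0.59)^i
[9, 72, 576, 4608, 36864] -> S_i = 9*8^i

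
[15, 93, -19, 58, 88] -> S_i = Random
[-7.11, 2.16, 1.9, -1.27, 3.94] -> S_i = Random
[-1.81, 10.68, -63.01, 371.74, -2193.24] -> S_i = -1.81*(-5.90)^i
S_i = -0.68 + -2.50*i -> [-0.68, -3.18, -5.68, -8.18, -10.68]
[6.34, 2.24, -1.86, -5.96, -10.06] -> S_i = 6.34 + -4.10*i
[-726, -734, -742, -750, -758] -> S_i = -726 + -8*i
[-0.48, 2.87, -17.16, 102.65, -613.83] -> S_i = -0.48*(-5.98)^i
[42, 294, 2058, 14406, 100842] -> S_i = 42*7^i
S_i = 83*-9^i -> [83, -747, 6723, -60507, 544563]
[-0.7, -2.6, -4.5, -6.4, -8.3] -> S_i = -0.70 + -1.90*i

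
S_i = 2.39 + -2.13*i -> [2.39, 0.26, -1.87, -4.0, -6.13]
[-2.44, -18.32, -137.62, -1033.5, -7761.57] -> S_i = -2.44*7.51^i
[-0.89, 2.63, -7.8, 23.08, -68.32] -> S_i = -0.89*(-2.96)^i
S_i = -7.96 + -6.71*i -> [-7.96, -14.67, -21.38, -28.09, -34.8]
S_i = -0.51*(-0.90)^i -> [-0.51, 0.46, -0.41, 0.37, -0.33]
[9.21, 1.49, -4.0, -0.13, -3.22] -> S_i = Random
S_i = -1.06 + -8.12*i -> [-1.06, -9.18, -17.3, -25.42, -33.54]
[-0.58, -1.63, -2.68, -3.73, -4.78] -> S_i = -0.58 + -1.05*i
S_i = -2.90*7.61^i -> [-2.9, -22.07, -167.95, -1278.06, -9726.05]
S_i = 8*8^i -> [8, 64, 512, 4096, 32768]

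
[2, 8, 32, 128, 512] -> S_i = 2*4^i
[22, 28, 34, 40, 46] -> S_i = 22 + 6*i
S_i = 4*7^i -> [4, 28, 196, 1372, 9604]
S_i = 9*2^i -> [9, 18, 36, 72, 144]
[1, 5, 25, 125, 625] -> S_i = 1*5^i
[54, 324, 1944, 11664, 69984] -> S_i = 54*6^i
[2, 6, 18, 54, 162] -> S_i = 2*3^i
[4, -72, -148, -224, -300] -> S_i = 4 + -76*i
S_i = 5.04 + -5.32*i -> [5.04, -0.28, -5.6, -10.92, -16.24]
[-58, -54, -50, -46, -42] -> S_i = -58 + 4*i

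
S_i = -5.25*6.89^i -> [-5.25, -36.17, -249.23, -1717.18, -11831.4]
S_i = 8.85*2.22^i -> [8.85, 19.65, 43.62, 96.83, 214.96]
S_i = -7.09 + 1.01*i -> [-7.09, -6.08, -5.07, -4.06, -3.05]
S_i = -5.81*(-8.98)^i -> [-5.81, 52.17, -468.52, 4207.32, -37781.7]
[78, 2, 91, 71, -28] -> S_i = Random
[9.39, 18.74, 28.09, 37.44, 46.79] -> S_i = 9.39 + 9.35*i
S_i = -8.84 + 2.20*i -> [-8.84, -6.64, -4.44, -2.24, -0.04]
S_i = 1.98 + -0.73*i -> [1.98, 1.25, 0.52, -0.21, -0.94]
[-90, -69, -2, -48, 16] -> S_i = Random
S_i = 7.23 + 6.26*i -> [7.23, 13.49, 19.75, 26.01, 32.27]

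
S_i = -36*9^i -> [-36, -324, -2916, -26244, -236196]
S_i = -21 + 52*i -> [-21, 31, 83, 135, 187]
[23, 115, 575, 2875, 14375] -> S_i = 23*5^i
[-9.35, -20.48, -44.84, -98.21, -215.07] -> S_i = -9.35*2.19^i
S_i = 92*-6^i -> [92, -552, 3312, -19872, 119232]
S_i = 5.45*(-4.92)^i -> [5.45, -26.81, 131.92, -649.07, 3193.43]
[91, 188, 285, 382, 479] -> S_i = 91 + 97*i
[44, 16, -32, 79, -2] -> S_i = Random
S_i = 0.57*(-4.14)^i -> [0.57, -2.36, 9.77, -40.45, 167.45]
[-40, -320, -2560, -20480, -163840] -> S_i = -40*8^i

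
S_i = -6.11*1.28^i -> [-6.11, -7.82, -10.01, -12.81, -16.4]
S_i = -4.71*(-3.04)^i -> [-4.71, 14.32, -43.53, 132.32, -402.27]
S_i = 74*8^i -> [74, 592, 4736, 37888, 303104]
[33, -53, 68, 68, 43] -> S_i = Random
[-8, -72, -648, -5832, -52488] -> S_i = -8*9^i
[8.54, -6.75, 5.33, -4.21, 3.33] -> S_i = 8.54*(-0.79)^i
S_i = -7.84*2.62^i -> [-7.84, -20.54, -53.82, -141.0, -369.42]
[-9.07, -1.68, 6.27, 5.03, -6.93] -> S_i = Random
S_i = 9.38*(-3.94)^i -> [9.38, -36.96, 145.61, -573.71, 2260.41]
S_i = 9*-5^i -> [9, -45, 225, -1125, 5625]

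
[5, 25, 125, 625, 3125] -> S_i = 5*5^i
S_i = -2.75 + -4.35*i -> [-2.75, -7.1, -11.45, -15.8, -20.15]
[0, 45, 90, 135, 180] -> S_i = 0 + 45*i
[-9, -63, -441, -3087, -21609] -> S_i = -9*7^i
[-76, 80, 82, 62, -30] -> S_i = Random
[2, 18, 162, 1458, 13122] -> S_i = 2*9^i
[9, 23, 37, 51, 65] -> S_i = 9 + 14*i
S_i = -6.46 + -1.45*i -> [-6.46, -7.91, -9.36, -10.81, -12.26]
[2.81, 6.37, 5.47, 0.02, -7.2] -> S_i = Random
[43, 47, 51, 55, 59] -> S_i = 43 + 4*i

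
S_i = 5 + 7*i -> [5, 12, 19, 26, 33]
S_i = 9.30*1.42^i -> [9.3, 13.21, 18.75, 26.63, 37.81]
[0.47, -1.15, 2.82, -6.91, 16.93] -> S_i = 0.47*(-2.45)^i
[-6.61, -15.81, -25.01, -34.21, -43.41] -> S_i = -6.61 + -9.20*i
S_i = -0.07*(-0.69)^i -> [-0.07, 0.05, -0.03, 0.02, -0.02]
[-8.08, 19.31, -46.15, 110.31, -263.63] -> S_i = -8.08*(-2.39)^i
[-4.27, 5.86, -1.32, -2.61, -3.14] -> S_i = Random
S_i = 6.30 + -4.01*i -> [6.3, 2.29, -1.72, -5.73, -9.74]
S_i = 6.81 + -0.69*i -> [6.81, 6.12, 5.43, 4.74, 4.05]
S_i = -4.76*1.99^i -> [-4.76, -9.47, -18.85, -37.51, -74.65]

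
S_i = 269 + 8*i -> [269, 277, 285, 293, 301]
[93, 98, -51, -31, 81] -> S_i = Random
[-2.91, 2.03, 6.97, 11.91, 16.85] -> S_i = -2.91 + 4.94*i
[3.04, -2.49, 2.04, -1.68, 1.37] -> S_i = 3.04*(-0.82)^i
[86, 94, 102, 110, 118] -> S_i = 86 + 8*i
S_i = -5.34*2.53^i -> [-5.34, -13.51, -34.18, -86.48, -218.79]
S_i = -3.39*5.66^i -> [-3.39, -19.19, -108.6, -614.68, -3479.09]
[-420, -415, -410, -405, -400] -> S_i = -420 + 5*i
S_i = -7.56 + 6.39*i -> [-7.56, -1.17, 5.22, 11.61, 18.0]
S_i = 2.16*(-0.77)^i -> [2.16, -1.66, 1.28, -0.99, 0.76]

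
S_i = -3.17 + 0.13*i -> [-3.17, -3.04, -2.91, -2.78, -2.65]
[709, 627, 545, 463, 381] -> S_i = 709 + -82*i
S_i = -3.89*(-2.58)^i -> [-3.89, 10.04, -25.89, 66.8, -172.36]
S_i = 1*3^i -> [1, 3, 9, 27, 81]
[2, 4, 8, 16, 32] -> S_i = 2*2^i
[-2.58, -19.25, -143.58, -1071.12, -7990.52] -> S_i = -2.58*7.46^i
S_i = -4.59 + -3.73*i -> [-4.59, -8.32, -12.05, -15.78, -19.51]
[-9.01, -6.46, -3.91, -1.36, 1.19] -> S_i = -9.01 + 2.55*i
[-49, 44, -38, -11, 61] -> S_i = Random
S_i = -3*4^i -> [-3, -12, -48, -192, -768]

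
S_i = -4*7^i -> [-4, -28, -196, -1372, -9604]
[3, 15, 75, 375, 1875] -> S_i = 3*5^i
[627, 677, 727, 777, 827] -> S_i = 627 + 50*i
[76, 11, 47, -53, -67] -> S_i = Random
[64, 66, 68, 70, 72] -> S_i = 64 + 2*i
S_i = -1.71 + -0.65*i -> [-1.71, -2.36, -3.01, -3.66, -4.31]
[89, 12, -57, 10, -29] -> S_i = Random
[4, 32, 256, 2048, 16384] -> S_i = 4*8^i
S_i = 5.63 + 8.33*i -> [5.63, 13.96, 22.29, 30.62, 38.95]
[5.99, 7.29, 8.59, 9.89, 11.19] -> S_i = 5.99 + 1.30*i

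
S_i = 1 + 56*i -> [1, 57, 113, 169, 225]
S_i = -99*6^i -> [-99, -594, -3564, -21384, -128304]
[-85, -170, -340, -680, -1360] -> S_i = -85*2^i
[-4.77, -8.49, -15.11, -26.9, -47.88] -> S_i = -4.77*1.78^i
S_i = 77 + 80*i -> [77, 157, 237, 317, 397]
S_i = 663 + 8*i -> [663, 671, 679, 687, 695]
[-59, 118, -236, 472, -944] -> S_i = -59*-2^i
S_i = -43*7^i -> [-43, -301, -2107, -14749, -103243]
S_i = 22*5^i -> [22, 110, 550, 2750, 13750]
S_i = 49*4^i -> [49, 196, 784, 3136, 12544]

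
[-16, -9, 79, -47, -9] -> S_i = Random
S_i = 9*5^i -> [9, 45, 225, 1125, 5625]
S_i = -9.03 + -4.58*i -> [-9.03, -13.61, -18.19, -22.77, -27.35]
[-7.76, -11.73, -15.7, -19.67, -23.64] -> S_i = -7.76 + -3.97*i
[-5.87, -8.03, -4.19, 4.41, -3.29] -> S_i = Random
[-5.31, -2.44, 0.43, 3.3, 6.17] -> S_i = -5.31 + 2.87*i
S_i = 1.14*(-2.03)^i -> [1.14, -2.31, 4.7, -9.54, 19.36]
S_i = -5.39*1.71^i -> [-5.39, -9.22, -15.76, -26.95, -46.09]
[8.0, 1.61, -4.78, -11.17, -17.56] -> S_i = 8.00 + -6.39*i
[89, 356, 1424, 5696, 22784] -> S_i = 89*4^i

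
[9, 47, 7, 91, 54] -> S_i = Random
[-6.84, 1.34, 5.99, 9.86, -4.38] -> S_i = Random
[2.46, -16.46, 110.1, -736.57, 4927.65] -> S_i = 2.46*(-6.69)^i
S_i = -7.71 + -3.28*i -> [-7.71, -10.99, -14.27, -17.55, -20.83]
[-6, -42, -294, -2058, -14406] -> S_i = -6*7^i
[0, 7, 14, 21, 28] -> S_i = 0 + 7*i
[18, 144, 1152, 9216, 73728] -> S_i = 18*8^i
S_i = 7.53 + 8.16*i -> [7.53, 15.69, 23.85, 32.01, 40.17]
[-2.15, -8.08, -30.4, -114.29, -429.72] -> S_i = -2.15*3.76^i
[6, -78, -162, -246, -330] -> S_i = 6 + -84*i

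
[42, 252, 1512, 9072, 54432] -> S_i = 42*6^i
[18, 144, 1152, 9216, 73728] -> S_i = 18*8^i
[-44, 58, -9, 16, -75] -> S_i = Random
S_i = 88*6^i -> [88, 528, 3168, 19008, 114048]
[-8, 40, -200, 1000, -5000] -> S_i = -8*-5^i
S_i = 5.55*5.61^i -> [5.55, 31.14, 174.67, 979.9, 5497.24]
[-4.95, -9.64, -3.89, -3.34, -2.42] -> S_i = Random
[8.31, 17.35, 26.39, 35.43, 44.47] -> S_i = 8.31 + 9.04*i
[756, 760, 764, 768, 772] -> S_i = 756 + 4*i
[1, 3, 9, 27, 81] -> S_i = 1*3^i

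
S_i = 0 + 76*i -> [0, 76, 152, 228, 304]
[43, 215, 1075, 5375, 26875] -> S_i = 43*5^i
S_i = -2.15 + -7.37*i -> [-2.15, -9.52, -16.89, -24.26, -31.63]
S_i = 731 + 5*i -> [731, 736, 741, 746, 751]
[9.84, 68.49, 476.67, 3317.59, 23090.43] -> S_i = 9.84*6.96^i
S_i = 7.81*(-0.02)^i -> [7.81, -0.16, 0.0, -0.0, 0.0]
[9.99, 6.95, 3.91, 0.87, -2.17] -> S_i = 9.99 + -3.04*i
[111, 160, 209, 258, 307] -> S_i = 111 + 49*i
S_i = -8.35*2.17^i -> [-8.35, -18.12, -39.32, -85.32, -185.15]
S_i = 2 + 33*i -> [2, 35, 68, 101, 134]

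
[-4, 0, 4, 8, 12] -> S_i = -4 + 4*i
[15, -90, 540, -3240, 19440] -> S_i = 15*-6^i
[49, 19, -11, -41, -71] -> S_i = 49 + -30*i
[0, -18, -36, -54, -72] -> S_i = 0 + -18*i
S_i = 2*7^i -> [2, 14, 98, 686, 4802]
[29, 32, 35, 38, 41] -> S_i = 29 + 3*i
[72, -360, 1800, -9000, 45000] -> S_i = 72*-5^i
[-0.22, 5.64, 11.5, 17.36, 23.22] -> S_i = -0.22 + 5.86*i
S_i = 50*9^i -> [50, 450, 4050, 36450, 328050]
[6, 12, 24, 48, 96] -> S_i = 6*2^i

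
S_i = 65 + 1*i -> [65, 66, 67, 68, 69]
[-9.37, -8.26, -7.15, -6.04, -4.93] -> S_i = -9.37 + 1.11*i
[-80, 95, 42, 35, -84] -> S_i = Random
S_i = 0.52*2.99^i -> [0.52, 1.55, 4.65, 13.9, 41.56]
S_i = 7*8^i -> [7, 56, 448, 3584, 28672]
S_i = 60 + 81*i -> [60, 141, 222, 303, 384]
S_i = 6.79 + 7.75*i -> [6.79, 14.54, 22.29, 30.04, 37.79]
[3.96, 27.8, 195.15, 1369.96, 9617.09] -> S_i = 3.96*7.02^i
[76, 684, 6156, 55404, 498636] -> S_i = 76*9^i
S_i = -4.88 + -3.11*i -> [-4.88, -7.99, -11.1, -14.21, -17.32]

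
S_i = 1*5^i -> [1, 5, 25, 125, 625]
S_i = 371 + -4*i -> [371, 367, 363, 359, 355]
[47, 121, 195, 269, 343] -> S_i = 47 + 74*i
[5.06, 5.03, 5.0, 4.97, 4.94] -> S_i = 5.06 + -0.03*i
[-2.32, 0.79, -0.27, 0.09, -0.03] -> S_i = -2.32*(-0.34)^i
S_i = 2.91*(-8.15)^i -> [2.91, -23.72, 193.29, -1575.31, 12838.77]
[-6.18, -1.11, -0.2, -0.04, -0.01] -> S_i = -6.18*0.18^i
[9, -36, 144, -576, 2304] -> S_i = 9*-4^i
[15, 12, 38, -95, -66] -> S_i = Random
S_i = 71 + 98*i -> [71, 169, 267, 365, 463]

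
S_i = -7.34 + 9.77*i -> [-7.34, 2.43, 12.2, 21.97, 31.74]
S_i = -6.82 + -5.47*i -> [-6.82, -12.29, -17.76, -23.23, -28.7]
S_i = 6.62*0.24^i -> [6.62, 1.59, 0.38, 0.09, 0.02]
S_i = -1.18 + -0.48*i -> [-1.18, -1.66, -2.14, -2.62, -3.1]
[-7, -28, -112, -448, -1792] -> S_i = -7*4^i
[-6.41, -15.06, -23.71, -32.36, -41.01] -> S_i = -6.41 + -8.65*i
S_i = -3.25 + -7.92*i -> [-3.25, -11.17, -19.09, -27.01, -34.93]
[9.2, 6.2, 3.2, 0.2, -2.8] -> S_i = 9.20 + -3.00*i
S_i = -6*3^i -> [-6, -18, -54, -162, -486]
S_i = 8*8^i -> [8, 64, 512, 4096, 32768]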